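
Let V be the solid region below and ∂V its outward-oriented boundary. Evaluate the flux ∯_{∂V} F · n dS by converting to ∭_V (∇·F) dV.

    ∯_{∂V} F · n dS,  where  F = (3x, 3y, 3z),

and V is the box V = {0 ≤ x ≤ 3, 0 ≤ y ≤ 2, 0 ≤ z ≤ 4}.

By the divergence theorem,

    ∯_{∂V} F · n dS = ∭_V (∇ · F) dV.

Compute the divergence:
    ∇ · F = ∂F_x/∂x + ∂F_y/∂y + ∂F_z/∂z = 3 + 3 + 3 = 9.

V is a rectangular box, so dV = dx dy dz with 0 ≤ x ≤ 3, 0 ≤ y ≤ 2, 0 ≤ z ≤ 4.

Integrate (9) over V as an iterated integral:

    ∭_V (∇·F) dV = ∫_0^{3} ∫_0^{2} ∫_0^{4} (9) dz dy dx.

Inner (z from 0 to 4): 36.
Middle (y from 0 to 2): 72.
Outer (x from 0 to 3): 216.

Therefore ∯_{∂V} F · n dS = 216.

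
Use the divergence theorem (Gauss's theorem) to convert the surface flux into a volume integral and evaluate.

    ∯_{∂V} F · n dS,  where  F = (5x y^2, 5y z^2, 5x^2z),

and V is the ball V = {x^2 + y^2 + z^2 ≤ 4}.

By the divergence theorem,

    ∯_{∂V} F · n dS = ∭_V (∇ · F) dV.

Compute the divergence:
    ∇ · F = ∂F_x/∂x + ∂F_y/∂y + ∂F_z/∂z = 5y^2 + 5z^2 + 5x^2 = 5x^2 + 5y^2 + 5z^2.

In spherical coordinates, x = ρ sin(φ) cos(θ), y = ρ sin(φ) sin(θ), z = ρ cos(φ), dV = ρ^2 sin(φ) dρ dφ dθ, with 0 ≤ ρ ≤ 2, 0 ≤ φ ≤ π, 0 ≤ θ ≤ 2π.

The integrand, after substitution and multiplying by the volume element, becomes (5ρ^2) · ρ^2 sin(φ), so

    ∭_V (∇·F) dV = ∫_0^{2π} ∫_0^{π} ∫_0^{2} (5ρ^2) · ρ^2 sin(φ) dρ dφ dθ.

Inner (ρ from 0 to 2): 32sin(φ).
Middle (φ from 0 to π): 64.
Outer (θ from 0 to 2π): 128π.

Therefore ∯_{∂V} F · n dS = 128π.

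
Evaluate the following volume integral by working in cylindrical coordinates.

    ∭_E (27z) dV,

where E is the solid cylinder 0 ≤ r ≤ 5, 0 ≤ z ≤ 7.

In cylindrical coordinates, x = r cos(θ), y = r sin(θ), z = z, and dV = r dr dθ dz.

The integrand becomes 27z, so

    ∭_E (27z) dV = ∫_{0}^{2π} ∫_{0}^{5} ∫_{0}^{7} (27z) · r dz dr dθ.

Inner (z): 1323r/2.
Middle (r from 0 to 5): 33075/4.
Outer (θ): 33075π/2.

Therefore the triple integral equals 33075π/2.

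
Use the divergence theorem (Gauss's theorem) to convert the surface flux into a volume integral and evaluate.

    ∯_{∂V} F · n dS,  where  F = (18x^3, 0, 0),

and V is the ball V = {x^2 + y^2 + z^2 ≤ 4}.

By the divergence theorem,

    ∯_{∂V} F · n dS = ∭_V (∇ · F) dV.

Compute the divergence:
    ∇ · F = ∂F_x/∂x + ∂F_y/∂y + ∂F_z/∂z = 54x^2 + 0 + 0 = 54x^2.

In spherical coordinates, x = ρ sin(φ) cos(θ), y = ρ sin(φ) sin(θ), z = ρ cos(φ), dV = ρ^2 sin(φ) dρ dφ dθ, with 0 ≤ ρ ≤ 2, 0 ≤ φ ≤ π, 0 ≤ θ ≤ 2π.

The integrand, after substitution and multiplying by the volume element, becomes (54ρ^2sin(φ)^2cos(θ)^2) · ρ^2 sin(φ), so

    ∭_V (∇·F) dV = ∫_0^{2π} ∫_0^{π} ∫_0^{2} (54ρ^2sin(φ)^2cos(θ)^2) · ρ^2 sin(φ) dρ dφ dθ.

Inner (ρ from 0 to 2): 1728sin(φ)^3cos(θ)^2/5.
Middle (φ from 0 to π): 2304cos(θ)^2/5.
Outer (θ from 0 to 2π): 2304π/5.

Therefore ∯_{∂V} F · n dS = 2304π/5.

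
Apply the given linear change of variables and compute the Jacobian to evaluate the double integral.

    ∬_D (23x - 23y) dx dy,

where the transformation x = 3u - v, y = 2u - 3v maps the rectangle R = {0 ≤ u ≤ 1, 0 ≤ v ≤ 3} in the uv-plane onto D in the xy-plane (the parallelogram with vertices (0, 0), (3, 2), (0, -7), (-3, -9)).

Compute the Jacobian determinant of (x, y) with respect to (u, v):

    ∂(x,y)/∂(u,v) = | 3  -1 | = (3)(-3) - (-1)(2) = -7.
                   | 2  -3 |

Its absolute value is |J| = 7 (the area scaling factor).

Substituting x = 3u - v, y = 2u - 3v into the integrand,

    23x - 23y → 23u + 46v,

so the integral becomes

    ∬_R (23u + 46v) · |J| du dv = ∫_0^1 ∫_0^3 (161u + 322v) dv du.

Inner (v): 483u + 1449.
Outer (u): 3381/2.

Therefore ∬_D (23x - 23y) dx dy = 3381/2.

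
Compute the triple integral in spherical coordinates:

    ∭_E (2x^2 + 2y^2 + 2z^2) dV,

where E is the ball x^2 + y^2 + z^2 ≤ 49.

In spherical coordinates, x = ρ sin(φ) cos(θ), y = ρ sin(φ) sin(θ), z = ρ cos(φ), and dV = ρ^2 sin(φ) dρ dφ dθ.

The integrand becomes 2ρ^2, so

    ∭_E (2x^2 + 2y^2 + 2z^2) dV = ∫_{0}^{2π} ∫_{0}^{π} ∫_{0}^{7} (2ρ^2) · ρ^2 sin(φ) dρ dφ dθ.

Inner (ρ): 33614sin(φ)/5.
Middle (φ): 67228/5.
Outer (θ): 134456π/5.

Therefore the triple integral equals 134456π/5.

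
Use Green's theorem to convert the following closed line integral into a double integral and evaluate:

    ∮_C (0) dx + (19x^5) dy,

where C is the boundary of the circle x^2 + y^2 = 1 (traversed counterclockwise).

Green's theorem converts the closed line integral into a double integral over the enclosed region D:

    ∮_C P dx + Q dy = ∬_D (∂Q/∂x - ∂P/∂y) dA.

Here P = 0, Q = 19x^5, so

    ∂Q/∂x = 95x^4,    ∂P/∂y = 0,
    ∂Q/∂x - ∂P/∂y = 95x^4.

D is the region x^2 + y^2 ≤ 1. Evaluating the double integral:

In polar coordinates (x = r cos θ, y = r sin θ, dA = r dr dθ) the integrand becomes 95r^4cos(θ)^4, so

    ∬_D (95x^4) dA = ∫_0^{2π} ∫_0^{1} (95r^4cos(θ)^4) · r dr dθ.

Inner (r from 0 to 1): 95cos(θ)^4/6.
Outer (θ from 0 to 2π): 95π/8.

Therefore ∮_C P dx + Q dy = 95π/8.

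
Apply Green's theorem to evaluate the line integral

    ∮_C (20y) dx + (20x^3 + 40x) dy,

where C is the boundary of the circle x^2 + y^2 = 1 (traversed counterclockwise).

Green's theorem converts the closed line integral into a double integral over the enclosed region D:

    ∮_C P dx + Q dy = ∬_D (∂Q/∂x - ∂P/∂y) dA.

Here P = 20y, Q = 20x^3 + 40x, so

    ∂Q/∂x = 60x^2 + 40,    ∂P/∂y = 20,
    ∂Q/∂x - ∂P/∂y = 60x^2 + 20.

D is the region x^2 + y^2 ≤ 1. Evaluating the double integral:

In polar coordinates (x = r cos θ, y = r sin θ, dA = r dr dθ) the integrand becomes 60r^2cos(θ)^2 + 20, so

    ∬_D (60x^2 + 20) dA = ∫_0^{2π} ∫_0^{1} (60r^2cos(θ)^2 + 20) · r dr dθ.

Inner (r from 0 to 1): 15cos(θ)^2 + 10.
Outer (θ from 0 to 2π): 35π.

Therefore ∮_C P dx + Q dy = 35π.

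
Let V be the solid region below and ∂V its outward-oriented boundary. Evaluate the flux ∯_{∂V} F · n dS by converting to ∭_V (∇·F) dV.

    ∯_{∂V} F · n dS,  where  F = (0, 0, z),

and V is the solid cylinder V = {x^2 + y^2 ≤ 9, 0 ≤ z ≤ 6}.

By the divergence theorem,

    ∯_{∂V} F · n dS = ∭_V (∇ · F) dV.

Compute the divergence:
    ∇ · F = ∂F_x/∂x + ∂F_y/∂y + ∂F_z/∂z = 0 + 0 + 1 = 1.

In cylindrical coordinates, x = r cos(θ), y = r sin(θ), z = z, dV = r dr dθ dz, with 0 ≤ r ≤ 3, 0 ≤ θ ≤ 2π, 0 ≤ z ≤ 6.

The integrand, after substitution and multiplying by the volume element, becomes (1) · r, so

    ∭_V (∇·F) dV = ∫_0^{2π} ∫_0^{3} ∫_0^{6} (1) · r dz dr dθ.

Inner (z from 0 to 6): 6r.
Middle (r from 0 to 3): 27.
Outer (θ from 0 to 2π): 54π.

Therefore ∯_{∂V} F · n dS = 54π.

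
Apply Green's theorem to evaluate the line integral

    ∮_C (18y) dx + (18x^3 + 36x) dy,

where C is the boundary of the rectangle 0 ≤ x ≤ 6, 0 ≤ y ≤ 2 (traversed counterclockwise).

Green's theorem converts the closed line integral into a double integral over the enclosed region D:

    ∮_C P dx + Q dy = ∬_D (∂Q/∂x - ∂P/∂y) dA.

Here P = 18y, Q = 18x^3 + 36x, so

    ∂Q/∂x = 54x^2 + 36,    ∂P/∂y = 18,
    ∂Q/∂x - ∂P/∂y = 54x^2 + 18.

D is the region 0 ≤ x ≤ 6, 0 ≤ y ≤ 2. Evaluating the double integral:

    ∬_D (54x^2 + 18) dA = ∫_0^{6} ∫_0^{2} (54x^2 + 18) dy dx.

Inner (y from 0 to 2): 108x^2 + 36.
Outer (x from 0 to 6): 7992.

Therefore ∮_C P dx + Q dy = 7992.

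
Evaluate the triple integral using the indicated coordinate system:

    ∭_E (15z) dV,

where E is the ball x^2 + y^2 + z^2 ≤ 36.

In spherical coordinates, x = ρ sin(φ) cos(θ), y = ρ sin(φ) sin(θ), z = ρ cos(φ), and dV = ρ^2 sin(φ) dρ dφ dθ.

The integrand becomes 15ρ cos(φ), so

    ∭_E (15z) dV = ∫_{0}^{2π} ∫_{0}^{π} ∫_{0}^{6} (15ρ cos(φ)) · ρ^2 sin(φ) dρ dφ dθ.

Inner (ρ): 2430sin(2φ).
Middle (φ): 0.
Outer (θ): 0.

Therefore the triple integral equals 0.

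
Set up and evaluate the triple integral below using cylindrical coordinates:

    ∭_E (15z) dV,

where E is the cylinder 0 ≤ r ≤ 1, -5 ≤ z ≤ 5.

In cylindrical coordinates, x = r cos(θ), y = r sin(θ), z = z, and dV = r dr dθ dz.

The integrand becomes 15z, so

    ∭_E (15z) dV = ∫_{0}^{2π} ∫_{0}^{1} ∫_{-5}^{5} (15z) · r dz dr dθ.

Inner (z): 0.
Middle (r from 0 to 1): 0.
Outer (θ): 0.

Therefore the triple integral equals 0.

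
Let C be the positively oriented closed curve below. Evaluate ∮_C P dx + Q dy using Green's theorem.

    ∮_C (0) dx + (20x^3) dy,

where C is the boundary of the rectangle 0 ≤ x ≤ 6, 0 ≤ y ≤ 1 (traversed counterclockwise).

Green's theorem converts the closed line integral into a double integral over the enclosed region D:

    ∮_C P dx + Q dy = ∬_D (∂Q/∂x - ∂P/∂y) dA.

Here P = 0, Q = 20x^3, so

    ∂Q/∂x = 60x^2,    ∂P/∂y = 0,
    ∂Q/∂x - ∂P/∂y = 60x^2.

D is the region 0 ≤ x ≤ 6, 0 ≤ y ≤ 1. Evaluating the double integral:

    ∬_D (60x^2) dA = ∫_0^{6} ∫_0^{1} (60x^2) dy dx.

Inner (y from 0 to 1): 60x^2.
Outer (x from 0 to 6): 4320.

Therefore ∮_C P dx + Q dy = 4320.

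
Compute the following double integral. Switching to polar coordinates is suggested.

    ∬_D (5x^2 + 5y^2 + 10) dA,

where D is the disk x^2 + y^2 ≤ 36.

The region D is 0 ≤ r ≤ 6, 0 ≤ θ ≤ 2π in polar coordinates, where x = r cos(θ), y = r sin(θ), and dA = r dr dθ.

Under the substitution, the integrand becomes 5r^2 + 10, so

    ∬_D (5x^2 + 5y^2 + 10) dA = ∫_{0}^{2π} ∫_{0}^{6} (5r^2 + 10) · r dr dθ.

Inner integral (in r): ∫_{0}^{6} (5r^2 + 10) · r dr = 1800.

Outer integral (in θ): ∫_{0}^{2π} (1800) dθ = 3600π.

Therefore ∬_D (5x^2 + 5y^2 + 10) dA = 3600π.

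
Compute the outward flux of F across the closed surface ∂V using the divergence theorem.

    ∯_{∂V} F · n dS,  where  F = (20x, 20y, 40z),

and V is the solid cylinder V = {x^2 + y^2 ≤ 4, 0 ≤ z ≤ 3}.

By the divergence theorem,

    ∯_{∂V} F · n dS = ∭_V (∇ · F) dV.

Compute the divergence:
    ∇ · F = ∂F_x/∂x + ∂F_y/∂y + ∂F_z/∂z = 20 + 20 + 40 = 80.

In cylindrical coordinates, x = r cos(θ), y = r sin(θ), z = z, dV = r dr dθ dz, with 0 ≤ r ≤ 2, 0 ≤ θ ≤ 2π, 0 ≤ z ≤ 3.

The integrand, after substitution and multiplying by the volume element, becomes (80) · r, so

    ∭_V (∇·F) dV = ∫_0^{2π} ∫_0^{2} ∫_0^{3} (80) · r dz dr dθ.

Inner (z from 0 to 3): 240r.
Middle (r from 0 to 2): 480.
Outer (θ from 0 to 2π): 960π.

Therefore ∯_{∂V} F · n dS = 960π.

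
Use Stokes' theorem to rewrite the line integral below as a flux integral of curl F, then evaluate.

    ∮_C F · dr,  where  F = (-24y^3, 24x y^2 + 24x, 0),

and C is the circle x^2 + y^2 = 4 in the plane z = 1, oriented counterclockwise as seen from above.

Let S be the flat disk x^2 + y^2 ≤ 4 in the plane z = 1, with upward unit normal n̂ = ẑ. By Stokes' theorem,

    ∮_C F · dr = ∬_S (∇ × F) · n̂ dS = ∬_D (curl F)_z dA,

where D is the disk x^2 + y^2 ≤ 4.

Compute the curl of F = (-24y^3, 24x y^2 + 24x, 0):
    (∇ × F)_x = ∂F_z/∂y - ∂F_y/∂z = 0,
    (∇ × F)_y = ∂F_x/∂z - ∂F_z/∂x = 0,
    (∇ × F)_z = ∂F_y/∂x - ∂F_x/∂y = 96y^2 + 24.

On z = 1, (curl F)_z = 96y^2 + 24.

Convert to polar (x = r cos θ, y = r sin θ, dA = r dr dθ); the integrand becomes 96r^2sin(θ)^2 + 24, so

    ∬_D (curl F)_z dA = ∫_0^{2π} ∫_0^{2} (96r^2sin(θ)^2 + 24) · r dr dθ.

Inner (r from 0 to 2): 384sin(θ)^2 + 48.
Outer (θ from 0 to 2π): 480π.

Therefore ∮_C F · dr = 480π.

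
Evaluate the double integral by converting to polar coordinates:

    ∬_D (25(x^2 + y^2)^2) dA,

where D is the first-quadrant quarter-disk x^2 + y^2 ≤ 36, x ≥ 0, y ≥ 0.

The region D is 0 ≤ r ≤ 6, 0 ≤ θ ≤ π/2 in polar coordinates, where x = r cos(θ), y = r sin(θ), and dA = r dr dθ.

Under the substitution, the integrand becomes 25r^4, so

    ∬_D (25(x^2 + y^2)^2) dA = ∫_{0}^{π/2} ∫_{0}^{6} (25r^4) · r dr dθ.

Inner integral (in r): ∫_{0}^{6} (25r^4) · r dr = 194400.

Outer integral (in θ): ∫_{0}^{π/2} (194400) dθ = 97200π.

Therefore ∬_D (25(x^2 + y^2)^2) dA = 97200π.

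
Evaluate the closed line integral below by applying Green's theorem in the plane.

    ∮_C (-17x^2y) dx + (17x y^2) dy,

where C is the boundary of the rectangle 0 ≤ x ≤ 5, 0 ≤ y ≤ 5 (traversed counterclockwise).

Green's theorem converts the closed line integral into a double integral over the enclosed region D:

    ∮_C P dx + Q dy = ∬_D (∂Q/∂x - ∂P/∂y) dA.

Here P = -17x^2y, Q = 17x y^2, so

    ∂Q/∂x = 17y^2,    ∂P/∂y = -17x^2,
    ∂Q/∂x - ∂P/∂y = 17x^2 + 17y^2.

D is the region 0 ≤ x ≤ 5, 0 ≤ y ≤ 5. Evaluating the double integral:

    ∬_D (17x^2 + 17y^2) dA = ∫_0^{5} ∫_0^{5} (17x^2 + 17y^2) dy dx.

Inner (y from 0 to 5): 85x^2 + 2125/3.
Outer (x from 0 to 5): 21250/3.

Therefore ∮_C P dx + Q dy = 21250/3.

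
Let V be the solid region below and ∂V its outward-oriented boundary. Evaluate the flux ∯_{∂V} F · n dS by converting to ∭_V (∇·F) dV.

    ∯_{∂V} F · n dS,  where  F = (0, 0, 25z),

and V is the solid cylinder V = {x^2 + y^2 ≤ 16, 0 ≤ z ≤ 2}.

By the divergence theorem,

    ∯_{∂V} F · n dS = ∭_V (∇ · F) dV.

Compute the divergence:
    ∇ · F = ∂F_x/∂x + ∂F_y/∂y + ∂F_z/∂z = 0 + 0 + 25 = 25.

In cylindrical coordinates, x = r cos(θ), y = r sin(θ), z = z, dV = r dr dθ dz, with 0 ≤ r ≤ 4, 0 ≤ θ ≤ 2π, 0 ≤ z ≤ 2.

The integrand, after substitution and multiplying by the volume element, becomes (25) · r, so

    ∭_V (∇·F) dV = ∫_0^{2π} ∫_0^{4} ∫_0^{2} (25) · r dz dr dθ.

Inner (z from 0 to 2): 50r.
Middle (r from 0 to 4): 400.
Outer (θ from 0 to 2π): 800π.

Therefore ∯_{∂V} F · n dS = 800π.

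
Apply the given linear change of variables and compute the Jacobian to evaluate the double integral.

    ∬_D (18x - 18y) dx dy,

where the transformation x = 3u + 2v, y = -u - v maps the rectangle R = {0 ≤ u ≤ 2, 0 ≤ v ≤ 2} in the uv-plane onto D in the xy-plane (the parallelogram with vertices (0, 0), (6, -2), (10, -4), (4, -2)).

Compute the Jacobian determinant of (x, y) with respect to (u, v):

    ∂(x,y)/∂(u,v) = | 3  2 | = (3)(-1) - (2)(-1) = -1.
                   | -1  -1 |

Its absolute value is |J| = 1 (the area scaling factor).

Substituting x = 3u + 2v, y = -u - v into the integrand,

    18x - 18y → 72u + 54v,

so the integral becomes

    ∬_R (72u + 54v) · |J| du dv = ∫_0^2 ∫_0^2 (72u + 54v) dv du.

Inner (v): 144u + 108.
Outer (u): 504.

Therefore ∬_D (18x - 18y) dx dy = 504.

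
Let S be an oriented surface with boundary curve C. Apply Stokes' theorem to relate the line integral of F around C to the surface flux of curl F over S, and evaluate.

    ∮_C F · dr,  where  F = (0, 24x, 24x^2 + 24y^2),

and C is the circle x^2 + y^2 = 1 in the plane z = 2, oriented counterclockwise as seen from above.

Let S be the flat disk x^2 + y^2 ≤ 1 in the plane z = 2, with upward unit normal n̂ = ẑ. By Stokes' theorem,

    ∮_C F · dr = ∬_S (∇ × F) · n̂ dS = ∬_D (curl F)_z dA,

where D is the disk x^2 + y^2 ≤ 1.

Compute the curl of F = (0, 24x, 24x^2 + 24y^2):
    (∇ × F)_x = ∂F_z/∂y - ∂F_y/∂z = 48y,
    (∇ × F)_y = ∂F_x/∂z - ∂F_z/∂x = -48x,
    (∇ × F)_z = ∂F_y/∂x - ∂F_x/∂y = 24.

On z = 2, (curl F)_z = 24.

Convert to polar (x = r cos θ, y = r sin θ, dA = r dr dθ); the integrand becomes 24, so

    ∬_D (curl F)_z dA = ∫_0^{2π} ∫_0^{1} (24) · r dr dθ.

Inner (r from 0 to 1): 12.
Outer (θ from 0 to 2π): 24π.

Therefore ∮_C F · dr = 24π.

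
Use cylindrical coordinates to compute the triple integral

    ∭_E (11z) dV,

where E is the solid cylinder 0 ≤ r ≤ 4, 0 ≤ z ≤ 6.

In cylindrical coordinates, x = r cos(θ), y = r sin(θ), z = z, and dV = r dr dθ dz.

The integrand becomes 11z, so

    ∭_E (11z) dV = ∫_{0}^{2π} ∫_{0}^{4} ∫_{0}^{6} (11z) · r dz dr dθ.

Inner (z): 198r.
Middle (r from 0 to 4): 1584.
Outer (θ): 3168π.

Therefore the triple integral equals 3168π.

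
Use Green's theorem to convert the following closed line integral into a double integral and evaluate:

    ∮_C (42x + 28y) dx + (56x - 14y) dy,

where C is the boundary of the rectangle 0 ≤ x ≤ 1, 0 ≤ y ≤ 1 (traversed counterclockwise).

Green's theorem converts the closed line integral into a double integral over the enclosed region D:

    ∮_C P dx + Q dy = ∬_D (∂Q/∂x - ∂P/∂y) dA.

Here P = 42x + 28y, Q = 56x - 14y, so

    ∂Q/∂x = 56,    ∂P/∂y = 28,
    ∂Q/∂x - ∂P/∂y = 28.

D is the region 0 ≤ x ≤ 1, 0 ≤ y ≤ 1. Evaluating the double integral:

    ∬_D (28) dA = ∫_0^{1} ∫_0^{1} (28) dy dx.

Inner (y from 0 to 1): 28.
Outer (x from 0 to 1): 28.

Therefore ∮_C P dx + Q dy = 28.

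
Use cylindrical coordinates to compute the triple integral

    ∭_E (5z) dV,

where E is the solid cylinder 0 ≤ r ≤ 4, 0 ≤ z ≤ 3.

In cylindrical coordinates, x = r cos(θ), y = r sin(θ), z = z, and dV = r dr dθ dz.

The integrand becomes 5z, so

    ∭_E (5z) dV = ∫_{0}^{2π} ∫_{0}^{4} ∫_{0}^{3} (5z) · r dz dr dθ.

Inner (z): 45r/2.
Middle (r from 0 to 4): 180.
Outer (θ): 360π.

Therefore the triple integral equals 360π.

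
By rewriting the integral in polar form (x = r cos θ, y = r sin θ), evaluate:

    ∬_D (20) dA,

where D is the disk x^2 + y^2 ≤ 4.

The region D is 0 ≤ r ≤ 2, 0 ≤ θ ≤ 2π in polar coordinates, where x = r cos(θ), y = r sin(θ), and dA = r dr dθ.

Under the substitution, the integrand becomes 20, so

    ∬_D (20) dA = ∫_{0}^{2π} ∫_{0}^{2} (20) · r dr dθ.

Inner integral (in r): ∫_{0}^{2} (20) · r dr = 40.

Outer integral (in θ): ∫_{0}^{2π} (40) dθ = 80π.

Therefore ∬_D (20) dA = 80π.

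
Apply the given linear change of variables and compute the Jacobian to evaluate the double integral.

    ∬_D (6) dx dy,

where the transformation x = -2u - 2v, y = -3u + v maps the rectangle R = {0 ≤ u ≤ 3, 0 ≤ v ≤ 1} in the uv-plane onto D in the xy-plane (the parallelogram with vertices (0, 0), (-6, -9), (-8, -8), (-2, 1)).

Compute the Jacobian determinant of (x, y) with respect to (u, v):

    ∂(x,y)/∂(u,v) = | -2  -2 | = (-2)(1) - (-2)(-3) = -8.
                   | -3  1 |

Its absolute value is |J| = 8 (the area scaling factor).

Substituting x = -2u - 2v, y = -3u + v into the integrand,

    6 → 6,

so the integral becomes

    ∬_R (6) · |J| du dv = ∫_0^3 ∫_0^1 (48) dv du.

Inner (v): 48.
Outer (u): 144.

Therefore ∬_D (6) dx dy = 144.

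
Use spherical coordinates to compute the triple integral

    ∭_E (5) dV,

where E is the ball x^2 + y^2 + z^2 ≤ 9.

In spherical coordinates, x = ρ sin(φ) cos(θ), y = ρ sin(φ) sin(θ), z = ρ cos(φ), and dV = ρ^2 sin(φ) dρ dφ dθ.

The integrand becomes 5, so

    ∭_E (5) dV = ∫_{0}^{2π} ∫_{0}^{π} ∫_{0}^{3} (5) · ρ^2 sin(φ) dρ dφ dθ.

Inner (ρ): 45sin(φ).
Middle (φ): 90.
Outer (θ): 180π.

Therefore the triple integral equals 180π.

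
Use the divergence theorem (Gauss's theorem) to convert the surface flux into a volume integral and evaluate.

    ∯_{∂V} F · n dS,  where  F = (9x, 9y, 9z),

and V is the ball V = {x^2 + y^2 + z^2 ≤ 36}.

By the divergence theorem,

    ∯_{∂V} F · n dS = ∭_V (∇ · F) dV.

Compute the divergence:
    ∇ · F = ∂F_x/∂x + ∂F_y/∂y + ∂F_z/∂z = 9 + 9 + 9 = 27.

In spherical coordinates, x = ρ sin(φ) cos(θ), y = ρ sin(φ) sin(θ), z = ρ cos(φ), dV = ρ^2 sin(φ) dρ dφ dθ, with 0 ≤ ρ ≤ 6, 0 ≤ φ ≤ π, 0 ≤ θ ≤ 2π.

The integrand, after substitution and multiplying by the volume element, becomes (27) · ρ^2 sin(φ), so

    ∭_V (∇·F) dV = ∫_0^{2π} ∫_0^{π} ∫_0^{6} (27) · ρ^2 sin(φ) dρ dφ dθ.

Inner (ρ from 0 to 6): 1944sin(φ).
Middle (φ from 0 to π): 3888.
Outer (θ from 0 to 2π): 7776π.

Therefore ∯_{∂V} F · n dS = 7776π.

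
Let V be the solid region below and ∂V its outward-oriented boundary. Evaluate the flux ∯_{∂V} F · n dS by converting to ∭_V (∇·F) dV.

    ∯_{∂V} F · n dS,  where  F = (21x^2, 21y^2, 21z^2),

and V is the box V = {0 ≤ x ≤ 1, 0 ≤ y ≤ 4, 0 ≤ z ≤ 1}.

By the divergence theorem,

    ∯_{∂V} F · n dS = ∭_V (∇ · F) dV.

Compute the divergence:
    ∇ · F = ∂F_x/∂x + ∂F_y/∂y + ∂F_z/∂z = 42x + 42y + 42z.

V is a rectangular box, so dV = dx dy dz with 0 ≤ x ≤ 1, 0 ≤ y ≤ 4, 0 ≤ z ≤ 1.

Integrate (42x + 42y + 42z) over V as an iterated integral:

    ∭_V (∇·F) dV = ∫_0^{1} ∫_0^{4} ∫_0^{1} (42x + 42y + 42z) dz dy dx.

Inner (z from 0 to 1): 42x + 42y + 21.
Middle (y from 0 to 4): 168x + 420.
Outer (x from 0 to 1): 504.

Therefore ∯_{∂V} F · n dS = 504.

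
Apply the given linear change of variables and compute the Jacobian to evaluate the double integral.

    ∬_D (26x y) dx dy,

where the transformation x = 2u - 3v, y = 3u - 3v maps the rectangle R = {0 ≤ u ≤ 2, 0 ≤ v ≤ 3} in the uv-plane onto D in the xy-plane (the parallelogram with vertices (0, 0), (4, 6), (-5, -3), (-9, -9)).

Compute the Jacobian determinant of (x, y) with respect to (u, v):

    ∂(x,y)/∂(u,v) = | 2  -3 | = (2)(-3) - (-3)(3) = 3.
                   | 3  -3 |

Its absolute value is |J| = 3 (the area scaling factor).

Substituting x = 2u - 3v, y = 3u - 3v into the integrand,

    26x y → 156u^2 - 390u v + 234v^2,

so the integral becomes

    ∬_R (156u^2 - 390u v + 234v^2) · |J| du dv = ∫_0^2 ∫_0^3 (468u^2 - 1170u v + 702v^2) dv du.

Inner (v): 1404u^2 - 5265u + 6318.
Outer (u): 5850.

Therefore ∬_D (26x y) dx dy = 5850.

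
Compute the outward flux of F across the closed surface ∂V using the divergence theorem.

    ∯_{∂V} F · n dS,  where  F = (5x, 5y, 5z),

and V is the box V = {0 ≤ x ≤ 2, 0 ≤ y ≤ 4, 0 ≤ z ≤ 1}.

By the divergence theorem,

    ∯_{∂V} F · n dS = ∭_V (∇ · F) dV.

Compute the divergence:
    ∇ · F = ∂F_x/∂x + ∂F_y/∂y + ∂F_z/∂z = 5 + 5 + 5 = 15.

V is a rectangular box, so dV = dx dy dz with 0 ≤ x ≤ 2, 0 ≤ y ≤ 4, 0 ≤ z ≤ 1.

Integrate (15) over V as an iterated integral:

    ∭_V (∇·F) dV = ∫_0^{2} ∫_0^{4} ∫_0^{1} (15) dz dy dx.

Inner (z from 0 to 1): 15.
Middle (y from 0 to 4): 60.
Outer (x from 0 to 2): 120.

Therefore ∯_{∂V} F · n dS = 120.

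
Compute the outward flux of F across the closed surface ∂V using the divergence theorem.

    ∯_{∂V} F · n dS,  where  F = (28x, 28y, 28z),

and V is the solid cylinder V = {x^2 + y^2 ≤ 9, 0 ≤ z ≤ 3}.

By the divergence theorem,

    ∯_{∂V} F · n dS = ∭_V (∇ · F) dV.

Compute the divergence:
    ∇ · F = ∂F_x/∂x + ∂F_y/∂y + ∂F_z/∂z = 28 + 28 + 28 = 84.

In cylindrical coordinates, x = r cos(θ), y = r sin(θ), z = z, dV = r dr dθ dz, with 0 ≤ r ≤ 3, 0 ≤ θ ≤ 2π, 0 ≤ z ≤ 3.

The integrand, after substitution and multiplying by the volume element, becomes (84) · r, so

    ∭_V (∇·F) dV = ∫_0^{2π} ∫_0^{3} ∫_0^{3} (84) · r dz dr dθ.

Inner (z from 0 to 3): 252r.
Middle (r from 0 to 3): 1134.
Outer (θ from 0 to 2π): 2268π.

Therefore ∯_{∂V} F · n dS = 2268π.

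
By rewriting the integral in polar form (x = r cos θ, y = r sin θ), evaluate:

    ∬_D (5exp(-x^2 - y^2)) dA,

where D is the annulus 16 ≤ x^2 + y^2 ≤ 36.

The region D is 4 ≤ r ≤ 6, 0 ≤ θ ≤ 2π in polar coordinates, where x = r cos(θ), y = r sin(θ), and dA = r dr dθ.

Under the substitution, the integrand becomes 5exp(-r^2), so

    ∬_D (5exp(-x^2 - y^2)) dA = ∫_{0}^{2π} ∫_{4}^{6} (5exp(-r^2)) · r dr dθ.

Inner integral (in r): ∫_{4}^{6} (5exp(-r^2)) · r dr = -(5 - 5exp(20))exp(-36)/2.

Outer integral (in θ): ∫_{0}^{2π} (-(5 - 5exp(20))exp(-36)/2) dθ = -5π (1 - exp(20))exp(-36).

Therefore ∬_D (5exp(-x^2 - y^2)) dA = -5π (1 - exp(20))exp(-36).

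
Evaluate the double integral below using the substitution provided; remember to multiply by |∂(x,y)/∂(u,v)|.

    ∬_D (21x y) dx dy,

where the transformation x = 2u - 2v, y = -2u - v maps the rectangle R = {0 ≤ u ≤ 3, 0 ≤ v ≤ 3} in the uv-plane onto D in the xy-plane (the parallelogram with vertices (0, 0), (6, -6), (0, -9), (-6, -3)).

Compute the Jacobian determinant of (x, y) with respect to (u, v):

    ∂(x,y)/∂(u,v) = | 2  -2 | = (2)(-1) - (-2)(-2) = -6.
                   | -2  -1 |

Its absolute value is |J| = 6 (the area scaling factor).

Substituting x = 2u - 2v, y = -2u - v into the integrand,

    21x y → -84u^2 + 42u v + 42v^2,

so the integral becomes

    ∬_R (-84u^2 + 42u v + 42v^2) · |J| du dv = ∫_0^3 ∫_0^3 (-504u^2 + 252u v + 252v^2) dv du.

Inner (v): -1512u^2 + 1134u + 2268.
Outer (u): -1701.

Therefore ∬_D (21x y) dx dy = -1701.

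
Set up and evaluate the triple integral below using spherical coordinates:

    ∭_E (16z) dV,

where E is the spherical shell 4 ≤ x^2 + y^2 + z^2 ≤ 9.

In spherical coordinates, x = ρ sin(φ) cos(θ), y = ρ sin(φ) sin(θ), z = ρ cos(φ), and dV = ρ^2 sin(φ) dρ dφ dθ.

The integrand becomes 16ρ cos(φ), so

    ∭_E (16z) dV = ∫_{0}^{2π} ∫_{0}^{π} ∫_{2}^{3} (16ρ cos(φ)) · ρ^2 sin(φ) dρ dφ dθ.

Inner (ρ): 130sin(2φ).
Middle (φ): 0.
Outer (θ): 0.

Therefore the triple integral equals 0.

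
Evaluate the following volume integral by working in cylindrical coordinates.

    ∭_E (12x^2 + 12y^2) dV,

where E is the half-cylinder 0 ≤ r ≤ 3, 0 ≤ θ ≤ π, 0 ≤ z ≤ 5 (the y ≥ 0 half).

In cylindrical coordinates, x = r cos(θ), y = r sin(θ), z = z, and dV = r dr dθ dz.

The integrand becomes 12r^2, so

    ∭_E (12x^2 + 12y^2) dV = ∫_{0}^{π} ∫_{0}^{3} ∫_{0}^{5} (12r^2) · r dz dr dθ.

Inner (z): 60r^3.
Middle (r from 0 to 3): 1215.
Outer (θ): 1215π.

Therefore the triple integral equals 1215π.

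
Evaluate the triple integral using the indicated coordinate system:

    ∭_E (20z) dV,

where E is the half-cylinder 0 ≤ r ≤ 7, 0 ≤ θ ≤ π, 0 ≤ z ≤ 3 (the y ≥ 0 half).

In cylindrical coordinates, x = r cos(θ), y = r sin(θ), z = z, and dV = r dr dθ dz.

The integrand becomes 20z, so

    ∭_E (20z) dV = ∫_{0}^{π} ∫_{0}^{7} ∫_{0}^{3} (20z) · r dz dr dθ.

Inner (z): 90r.
Middle (r from 0 to 7): 2205.
Outer (θ): 2205π.

Therefore the triple integral equals 2205π.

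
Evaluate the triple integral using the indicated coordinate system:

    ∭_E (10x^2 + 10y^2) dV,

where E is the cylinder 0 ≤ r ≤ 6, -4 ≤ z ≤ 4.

In cylindrical coordinates, x = r cos(θ), y = r sin(θ), z = z, and dV = r dr dθ dz.

The integrand becomes 10r^2, so

    ∭_E (10x^2 + 10y^2) dV = ∫_{0}^{2π} ∫_{0}^{6} ∫_{-4}^{4} (10r^2) · r dz dr dθ.

Inner (z): 80r^3.
Middle (r from 0 to 6): 25920.
Outer (θ): 51840π.

Therefore the triple integral equals 51840π.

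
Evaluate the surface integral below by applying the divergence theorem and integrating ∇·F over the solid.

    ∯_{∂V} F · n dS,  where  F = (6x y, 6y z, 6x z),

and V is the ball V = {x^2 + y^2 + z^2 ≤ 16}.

By the divergence theorem,

    ∯_{∂V} F · n dS = ∭_V (∇ · F) dV.

Compute the divergence:
    ∇ · F = ∂F_x/∂x + ∂F_y/∂y + ∂F_z/∂z = 6y + 6z + 6x = 6x + 6y + 6z.

In spherical coordinates, x = ρ sin(φ) cos(θ), y = ρ sin(φ) sin(θ), z = ρ cos(φ), dV = ρ^2 sin(φ) dρ dφ dθ, with 0 ≤ ρ ≤ 4, 0 ≤ φ ≤ π, 0 ≤ θ ≤ 2π.

The integrand, after substitution and multiplying by the volume element, becomes (6ρ (sqrt(2)sin(φ)sin(θ + π/4) + cos(φ))) · ρ^2 sin(φ), so

    ∭_V (∇·F) dV = ∫_0^{2π} ∫_0^{π} ∫_0^{4} (6ρ (sqrt(2)sin(φ)sin(θ + π/4) + cos(φ))) · ρ^2 sin(φ) dρ dφ dθ.

Inner (ρ from 0 to 4): 384(sqrt(2)sin(φ)sin(θ + π/4) + cos(φ))sin(φ).
Middle (φ from 0 to π): 192sqrt(2)π sin(θ + π/4).
Outer (θ from 0 to 2π): 0.

Therefore ∯_{∂V} F · n dS = 0.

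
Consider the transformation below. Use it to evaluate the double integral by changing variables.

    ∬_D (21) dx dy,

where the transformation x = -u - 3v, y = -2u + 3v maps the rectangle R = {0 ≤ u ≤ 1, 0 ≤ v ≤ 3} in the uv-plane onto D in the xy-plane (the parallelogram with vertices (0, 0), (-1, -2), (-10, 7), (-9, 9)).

Compute the Jacobian determinant of (x, y) with respect to (u, v):

    ∂(x,y)/∂(u,v) = | -1  -3 | = (-1)(3) - (-3)(-2) = -9.
                   | -2  3 |

Its absolute value is |J| = 9 (the area scaling factor).

Substituting x = -u - 3v, y = -2u + 3v into the integrand,

    21 → 21,

so the integral becomes

    ∬_R (21) · |J| du dv = ∫_0^1 ∫_0^3 (189) dv du.

Inner (v): 567.
Outer (u): 567.

Therefore ∬_D (21) dx dy = 567.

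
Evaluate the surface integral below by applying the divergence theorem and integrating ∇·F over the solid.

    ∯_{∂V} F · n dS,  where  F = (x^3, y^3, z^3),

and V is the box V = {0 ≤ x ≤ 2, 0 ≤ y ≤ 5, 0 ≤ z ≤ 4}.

By the divergence theorem,

    ∯_{∂V} F · n dS = ∭_V (∇ · F) dV.

Compute the divergence:
    ∇ · F = ∂F_x/∂x + ∂F_y/∂y + ∂F_z/∂z = 3x^2 + 3y^2 + 3z^2.

V is a rectangular box, so dV = dx dy dz with 0 ≤ x ≤ 2, 0 ≤ y ≤ 5, 0 ≤ z ≤ 4.

Integrate (3x^2 + 3y^2 + 3z^2) over V as an iterated integral:

    ∭_V (∇·F) dV = ∫_0^{2} ∫_0^{5} ∫_0^{4} (3x^2 + 3y^2 + 3z^2) dz dy dx.

Inner (z from 0 to 4): 12x^2 + 12y^2 + 64.
Middle (y from 0 to 5): 60x^2 + 820.
Outer (x from 0 to 2): 1800.

Therefore ∯_{∂V} F · n dS = 1800.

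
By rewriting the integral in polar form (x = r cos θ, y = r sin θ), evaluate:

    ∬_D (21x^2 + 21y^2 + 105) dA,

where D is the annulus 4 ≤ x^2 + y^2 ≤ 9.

The region D is 2 ≤ r ≤ 3, 0 ≤ θ ≤ 2π in polar coordinates, where x = r cos(θ), y = r sin(θ), and dA = r dr dθ.

Under the substitution, the integrand becomes 21r^2 + 105, so

    ∬_D (21x^2 + 21y^2 + 105) dA = ∫_{0}^{2π} ∫_{2}^{3} (21r^2 + 105) · r dr dθ.

Inner integral (in r): ∫_{2}^{3} (21r^2 + 105) · r dr = 2415/4.

Outer integral (in θ): ∫_{0}^{2π} (2415/4) dθ = 2415π/2.

Therefore ∬_D (21x^2 + 21y^2 + 105) dA = 2415π/2.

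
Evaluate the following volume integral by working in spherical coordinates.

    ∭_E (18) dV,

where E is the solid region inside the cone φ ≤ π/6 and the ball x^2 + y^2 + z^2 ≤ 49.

In spherical coordinates, x = ρ sin(φ) cos(θ), y = ρ sin(φ) sin(θ), z = ρ cos(φ), and dV = ρ^2 sin(φ) dρ dφ dθ.

The integrand becomes 18, so

    ∭_E (18) dV = ∫_{0}^{2π} ∫_{0}^{π/6} ∫_{0}^{7} (18) · ρ^2 sin(φ) dρ dφ dθ.

Inner (ρ): 2058sin(φ).
Middle (φ): 2058 - 1029sqrt(3).
Outer (θ): 2058π (2 - sqrt(3)).

Therefore the triple integral equals 2058π (2 - sqrt(3)).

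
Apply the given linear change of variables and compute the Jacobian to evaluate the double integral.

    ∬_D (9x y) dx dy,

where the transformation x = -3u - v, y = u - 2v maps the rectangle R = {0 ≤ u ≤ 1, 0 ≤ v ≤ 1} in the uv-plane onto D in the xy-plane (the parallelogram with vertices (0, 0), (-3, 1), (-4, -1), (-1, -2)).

Compute the Jacobian determinant of (x, y) with respect to (u, v):

    ∂(x,y)/∂(u,v) = | -3  -1 | = (-3)(-2) - (-1)(1) = 7.
                   | 1  -2 |

Its absolute value is |J| = 7 (the area scaling factor).

Substituting x = -3u - v, y = u - 2v into the integrand,

    9x y → -27u^2 + 45u v + 18v^2,

so the integral becomes

    ∬_R (-27u^2 + 45u v + 18v^2) · |J| du dv = ∫_0^1 ∫_0^1 (-189u^2 + 315u v + 126v^2) dv du.

Inner (v): -189u^2 + 315u/2 + 42.
Outer (u): 231/4.

Therefore ∬_D (9x y) dx dy = 231/4.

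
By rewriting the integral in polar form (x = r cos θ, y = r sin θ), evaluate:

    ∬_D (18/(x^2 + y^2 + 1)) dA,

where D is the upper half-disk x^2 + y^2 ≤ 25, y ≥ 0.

The region D is 0 ≤ r ≤ 5, 0 ≤ θ ≤ π in polar coordinates, where x = r cos(θ), y = r sin(θ), and dA = r dr dθ.

Under the substitution, the integrand becomes 18/(r^2 + 1), so

    ∬_D (18/(x^2 + y^2 + 1)) dA = ∫_{0}^{π} ∫_{0}^{5} (18/(r^2 + 1)) · r dr dθ.

Inner integral (in r): ∫_{0}^{5} (18/(r^2 + 1)) · r dr = log(5429503678976).

Outer integral (in θ): ∫_{0}^{π} (log(5429503678976)) dθ = log(5429503678976^π).

Therefore ∬_D (18/(x^2 + y^2 + 1)) dA = log(5429503678976^π).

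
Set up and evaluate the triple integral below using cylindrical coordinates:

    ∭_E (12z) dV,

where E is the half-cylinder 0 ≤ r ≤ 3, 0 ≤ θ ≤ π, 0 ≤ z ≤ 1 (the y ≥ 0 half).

In cylindrical coordinates, x = r cos(θ), y = r sin(θ), z = z, and dV = r dr dθ dz.

The integrand becomes 12z, so

    ∭_E (12z) dV = ∫_{0}^{π} ∫_{0}^{3} ∫_{0}^{1} (12z) · r dz dr dθ.

Inner (z): 6r.
Middle (r from 0 to 3): 27.
Outer (θ): 27π.

Therefore the triple integral equals 27π.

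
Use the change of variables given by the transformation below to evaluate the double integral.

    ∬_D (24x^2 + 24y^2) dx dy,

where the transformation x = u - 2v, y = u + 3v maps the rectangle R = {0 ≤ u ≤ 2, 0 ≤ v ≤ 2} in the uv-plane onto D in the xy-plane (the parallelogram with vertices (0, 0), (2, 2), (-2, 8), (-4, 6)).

Compute the Jacobian determinant of (x, y) with respect to (u, v):

    ∂(x,y)/∂(u,v) = | 1  -2 | = (1)(3) - (-2)(1) = 5.
                   | 1  3 |

Its absolute value is |J| = 5 (the area scaling factor).

Substituting x = u - 2v, y = u + 3v into the integrand,

    24x^2 + 24y^2 → 48u^2 + 48u v + 312v^2,

so the integral becomes

    ∬_R (48u^2 + 48u v + 312v^2) · |J| du dv = ∫_0^2 ∫_0^2 (240u^2 + 240u v + 1560v^2) dv du.

Inner (v): 480u^2 + 480u + 4160.
Outer (u): 10560.

Therefore ∬_D (24x^2 + 24y^2) dx dy = 10560.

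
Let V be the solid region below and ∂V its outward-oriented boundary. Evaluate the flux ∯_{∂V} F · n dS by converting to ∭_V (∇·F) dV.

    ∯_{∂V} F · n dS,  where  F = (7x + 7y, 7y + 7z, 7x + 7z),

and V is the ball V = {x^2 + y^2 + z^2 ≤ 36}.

By the divergence theorem,

    ∯_{∂V} F · n dS = ∭_V (∇ · F) dV.

Compute the divergence:
    ∇ · F = ∂F_x/∂x + ∂F_y/∂y + ∂F_z/∂z = 7 + 7 + 7 = 21.

In spherical coordinates, x = ρ sin(φ) cos(θ), y = ρ sin(φ) sin(θ), z = ρ cos(φ), dV = ρ^2 sin(φ) dρ dφ dθ, with 0 ≤ ρ ≤ 6, 0 ≤ φ ≤ π, 0 ≤ θ ≤ 2π.

The integrand, after substitution and multiplying by the volume element, becomes (21) · ρ^2 sin(φ), so

    ∭_V (∇·F) dV = ∫_0^{2π} ∫_0^{π} ∫_0^{6} (21) · ρ^2 sin(φ) dρ dφ dθ.

Inner (ρ from 0 to 6): 1512sin(φ).
Middle (φ from 0 to π): 3024.
Outer (θ from 0 to 2π): 6048π.

Therefore ∯_{∂V} F · n dS = 6048π.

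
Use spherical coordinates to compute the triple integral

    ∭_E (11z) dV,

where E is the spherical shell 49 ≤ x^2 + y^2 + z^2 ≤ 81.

In spherical coordinates, x = ρ sin(φ) cos(θ), y = ρ sin(φ) sin(θ), z = ρ cos(φ), and dV = ρ^2 sin(φ) dρ dφ dθ.

The integrand becomes 11ρ cos(φ), so

    ∭_E (11z) dV = ∫_{0}^{2π} ∫_{0}^{π} ∫_{7}^{9} (11ρ cos(φ)) · ρ^2 sin(φ) dρ dφ dθ.

Inner (ρ): 5720sin(2φ).
Middle (φ): 0.
Outer (θ): 0.

Therefore the triple integral equals 0.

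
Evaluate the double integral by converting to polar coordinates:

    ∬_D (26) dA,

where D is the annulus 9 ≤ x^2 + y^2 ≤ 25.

The region D is 3 ≤ r ≤ 5, 0 ≤ θ ≤ 2π in polar coordinates, where x = r cos(θ), y = r sin(θ), and dA = r dr dθ.

Under the substitution, the integrand becomes 26, so

    ∬_D (26) dA = ∫_{0}^{2π} ∫_{3}^{5} (26) · r dr dθ.

Inner integral (in r): ∫_{3}^{5} (26) · r dr = 208.

Outer integral (in θ): ∫_{0}^{2π} (208) dθ = 416π.

Therefore ∬_D (26) dA = 416π.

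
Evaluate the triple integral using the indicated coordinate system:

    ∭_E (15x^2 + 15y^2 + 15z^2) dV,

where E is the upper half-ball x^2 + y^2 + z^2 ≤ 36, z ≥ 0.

In spherical coordinates, x = ρ sin(φ) cos(θ), y = ρ sin(φ) sin(θ), z = ρ cos(φ), and dV = ρ^2 sin(φ) dρ dφ dθ.

The integrand becomes 15ρ^2, so

    ∭_E (15x^2 + 15y^2 + 15z^2) dV = ∫_{0}^{2π} ∫_{0}^{π/2} ∫_{0}^{6} (15ρ^2) · ρ^2 sin(φ) dρ dφ dθ.

Inner (ρ): 23328sin(φ).
Middle (φ): 23328.
Outer (θ): 46656π.

Therefore the triple integral equals 46656π.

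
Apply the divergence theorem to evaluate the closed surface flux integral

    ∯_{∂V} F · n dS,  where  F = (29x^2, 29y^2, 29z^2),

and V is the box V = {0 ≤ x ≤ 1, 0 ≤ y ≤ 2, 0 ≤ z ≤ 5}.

By the divergence theorem,

    ∯_{∂V} F · n dS = ∭_V (∇ · F) dV.

Compute the divergence:
    ∇ · F = ∂F_x/∂x + ∂F_y/∂y + ∂F_z/∂z = 58x + 58y + 58z.

V is a rectangular box, so dV = dx dy dz with 0 ≤ x ≤ 1, 0 ≤ y ≤ 2, 0 ≤ z ≤ 5.

Integrate (58x + 58y + 58z) over V as an iterated integral:

    ∭_V (∇·F) dV = ∫_0^{1} ∫_0^{2} ∫_0^{5} (58x + 58y + 58z) dz dy dx.

Inner (z from 0 to 5): 290x + 290y + 725.
Middle (y from 0 to 2): 580x + 2030.
Outer (x from 0 to 1): 2320.

Therefore ∯_{∂V} F · n dS = 2320.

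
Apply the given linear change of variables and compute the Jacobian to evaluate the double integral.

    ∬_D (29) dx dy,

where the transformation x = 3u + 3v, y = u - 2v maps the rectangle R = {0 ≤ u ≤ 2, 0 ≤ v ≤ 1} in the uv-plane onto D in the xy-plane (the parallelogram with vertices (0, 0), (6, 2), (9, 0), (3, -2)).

Compute the Jacobian determinant of (x, y) with respect to (u, v):

    ∂(x,y)/∂(u,v) = | 3  3 | = (3)(-2) - (3)(1) = -9.
                   | 1  -2 |

Its absolute value is |J| = 9 (the area scaling factor).

Substituting x = 3u + 3v, y = u - 2v into the integrand,

    29 → 29,

so the integral becomes

    ∬_R (29) · |J| du dv = ∫_0^2 ∫_0^1 (261) dv du.

Inner (v): 261.
Outer (u): 522.

Therefore ∬_D (29) dx dy = 522.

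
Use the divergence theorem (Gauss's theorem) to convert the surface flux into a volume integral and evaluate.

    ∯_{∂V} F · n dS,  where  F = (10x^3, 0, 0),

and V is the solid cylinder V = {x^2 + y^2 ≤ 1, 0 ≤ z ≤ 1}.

By the divergence theorem,

    ∯_{∂V} F · n dS = ∭_V (∇ · F) dV.

Compute the divergence:
    ∇ · F = ∂F_x/∂x + ∂F_y/∂y + ∂F_z/∂z = 30x^2 + 0 + 0 = 30x^2.

In cylindrical coordinates, x = r cos(θ), y = r sin(θ), z = z, dV = r dr dθ dz, with 0 ≤ r ≤ 1, 0 ≤ θ ≤ 2π, 0 ≤ z ≤ 1.

The integrand, after substitution and multiplying by the volume element, becomes (30r^2cos(θ)^2) · r, so

    ∭_V (∇·F) dV = ∫_0^{2π} ∫_0^{1} ∫_0^{1} (30r^2cos(θ)^2) · r dz dr dθ.

Inner (z from 0 to 1): 30r^3cos(θ)^2.
Middle (r from 0 to 1): 15cos(θ)^2/2.
Outer (θ from 0 to 2π): 15π/2.

Therefore ∯_{∂V} F · n dS = 15π/2.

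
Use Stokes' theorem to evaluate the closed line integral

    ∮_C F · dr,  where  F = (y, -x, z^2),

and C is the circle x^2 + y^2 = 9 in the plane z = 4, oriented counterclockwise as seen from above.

Let S be the flat disk x^2 + y^2 ≤ 9 in the plane z = 4, with upward unit normal n̂ = ẑ. By Stokes' theorem,

    ∮_C F · dr = ∬_S (∇ × F) · n̂ dS = ∬_D (curl F)_z dA,

where D is the disk x^2 + y^2 ≤ 9.

Compute the curl of F = (y, -x, z^2):
    (∇ × F)_x = ∂F_z/∂y - ∂F_y/∂z = 0,
    (∇ × F)_y = ∂F_x/∂z - ∂F_z/∂x = 0,
    (∇ × F)_z = ∂F_y/∂x - ∂F_x/∂y = -2.

On z = 4, (curl F)_z = -2.

Convert to polar (x = r cos θ, y = r sin θ, dA = r dr dθ); the integrand becomes -2, so

    ∬_D (curl F)_z dA = ∫_0^{2π} ∫_0^{3} (-2) · r dr dθ.

Inner (r from 0 to 3): -9.
Outer (θ from 0 to 2π): -18π.

Therefore ∮_C F · dr = -18π.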